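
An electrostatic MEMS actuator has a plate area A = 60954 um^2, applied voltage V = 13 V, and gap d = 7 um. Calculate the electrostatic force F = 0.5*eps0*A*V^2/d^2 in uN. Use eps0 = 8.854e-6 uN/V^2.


Step 1: Identify parameters.
eps0 = 8.854e-6 uN/V^2, A = 60954 um^2, V = 13 V, d = 7 um
Step 2: Compute V^2 = 13^2 = 169
Step 3: Compute d^2 = 7^2 = 49
Step 4: F = 0.5 * 8.854e-6 * 60954 * 169 / 49
F = 0.931 uN


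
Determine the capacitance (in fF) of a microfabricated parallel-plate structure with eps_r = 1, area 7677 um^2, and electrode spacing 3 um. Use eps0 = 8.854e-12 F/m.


Step 1: Convert area to m^2: A = 7677e-12 m^2
Step 2: Convert gap to m: d = 3e-6 m
Step 3: C = eps0 * eps_r * A / d
C = 8.854e-12 * 1 * 7677e-12 / 3e-6
Step 4: Convert to fF (multiply by 1e15).
C = 22.66 fF


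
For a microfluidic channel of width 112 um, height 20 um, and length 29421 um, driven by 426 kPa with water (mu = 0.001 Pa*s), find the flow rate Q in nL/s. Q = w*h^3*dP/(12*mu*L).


Step 1: Convert all dimensions to SI (meters).
w = 112e-6 m, h = 20e-6 m, L = 29421e-6 m, dP = 426e3 Pa
Step 2: Q = w * h^3 * dP / (12 * mu * L)
Q = 112e-6 * (20e-6)^3 * 426e3 / (12 * 0.001 * 29421e-6) = 1.08113252e-09 m^3/s
Step 3: Convert Q from m^3/s to nL/s (1 m^3 = 1e12 nL, so multiply by 1e12).
Q = 1081.133 nL/s


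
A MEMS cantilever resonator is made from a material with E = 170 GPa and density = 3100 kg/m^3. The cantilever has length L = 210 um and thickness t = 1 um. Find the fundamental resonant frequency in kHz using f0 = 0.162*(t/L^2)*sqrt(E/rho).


Step 1: Convert units to SI.
t_SI = 1e-6 m, L_SI = 210e-6 m
Step 2: Calculate sqrt(E/rho).
sqrt(170e9 / 3100) = 7405.32 m/s
Step 3: Compute f0.
f0 = 0.162 * 1e-6 / (210e-6)^2 * 7405.32 = 27203.2 Hz = 27.2 kHz


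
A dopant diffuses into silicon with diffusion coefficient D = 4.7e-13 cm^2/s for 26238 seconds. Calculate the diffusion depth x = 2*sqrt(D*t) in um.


Step 1: Compute D*t = 4.7e-13 * 26238 = 1.233186e-08 cm^2
Step 2: sqrt(D*t) = 1.11049e-04 cm
Step 3: x = 2 * 1.11049e-04 cm = 2.22098e-04 cm
Step 4: Convert to um (1 cm = 1e4 um): x = 2.221 um


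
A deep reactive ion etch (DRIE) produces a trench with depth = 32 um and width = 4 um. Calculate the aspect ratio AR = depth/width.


Step 1: AR = depth / width
Step 2: AR = 32 / 4
AR = 8.0


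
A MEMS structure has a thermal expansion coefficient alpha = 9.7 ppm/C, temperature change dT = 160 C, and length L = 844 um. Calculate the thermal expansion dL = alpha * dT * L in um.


Step 1: Convert CTE: alpha = 9.7 ppm/C = 9.7e-6 /C
Step 2: dL = 9.7e-6 * 160 * 844
dL = 1.3099 um


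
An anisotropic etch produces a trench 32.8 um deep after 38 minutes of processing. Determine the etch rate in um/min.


Step 1: Etch rate = depth / time
Step 2: rate = 32.8 / 38
rate = 0.863 um/min


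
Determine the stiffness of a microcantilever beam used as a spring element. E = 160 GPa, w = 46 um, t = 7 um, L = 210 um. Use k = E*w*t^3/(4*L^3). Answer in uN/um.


Step 1: Convert E to consistent units (1 GPa = 1000 uN/um^2).
E = 160 GPa = 160000 uN/um^2
Step 2: Compute t^3 = 7^3 = 343
Step 3: Compute L^3 = 210^3 = 9261000
Step 4: k = 160000 * 46 * 343 / (4 * 9261000)
k = 68.1481 uN/um


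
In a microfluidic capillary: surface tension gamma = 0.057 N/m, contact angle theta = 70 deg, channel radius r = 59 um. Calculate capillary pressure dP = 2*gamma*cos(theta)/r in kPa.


Step 1: cos(70 deg) = 0.342
Step 2: Convert r to m: r = 59e-6 m
Step 3: dP = 2 * 0.057 * 0.342 / 59e-6 = 660.8 Pa
Step 4: Convert Pa to kPa (divide by 1000).
dP = 0.66 kPa


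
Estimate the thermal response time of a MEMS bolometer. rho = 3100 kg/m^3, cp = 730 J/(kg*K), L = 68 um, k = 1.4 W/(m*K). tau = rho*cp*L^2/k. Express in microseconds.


Step 1: Convert L to m: L = 68e-6 m
Step 2: L^2 = (68e-6)^2 = 4.624e-09 m^2
Step 3: tau = 3100 * 730 * 4.624e-09 / 1.4 = 7.47436571e-03 s
Step 4: Convert to microseconds (multiply by 1e6).
tau = 7474.366 us


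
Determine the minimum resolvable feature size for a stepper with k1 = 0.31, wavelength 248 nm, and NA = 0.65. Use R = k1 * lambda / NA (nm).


Step 1: Identify values: k1 = 0.31, lambda = 248 nm, NA = 0.65
Step 2: R = k1 * lambda / NA
R = 0.31 * 248 / 0.65
R = 118.3 nm


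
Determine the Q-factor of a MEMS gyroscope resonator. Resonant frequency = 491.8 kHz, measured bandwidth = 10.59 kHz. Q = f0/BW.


Step 1: Q = f0 / bandwidth
Step 2: Q = 491.8 / 10.59
Q = 46.4


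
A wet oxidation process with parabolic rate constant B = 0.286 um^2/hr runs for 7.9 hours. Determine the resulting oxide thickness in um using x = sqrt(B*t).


Step 1: Compute B*t = 0.286 * 7.9 = 2.2594
Step 2: x = sqrt(2.2594)
x = 1.503 um


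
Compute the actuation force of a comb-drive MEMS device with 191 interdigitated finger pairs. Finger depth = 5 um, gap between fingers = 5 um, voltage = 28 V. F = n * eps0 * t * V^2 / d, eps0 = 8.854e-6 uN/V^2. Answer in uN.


Step 1: Parameters: n=191, eps0=8.854e-6 uN/V^2, t=5 um, V=28 V, d=5 um
Step 2: V^2 = 784
Step 3: F = 191 * 8.854e-6 * 5 * 784 / 5
F = 1.326 uN


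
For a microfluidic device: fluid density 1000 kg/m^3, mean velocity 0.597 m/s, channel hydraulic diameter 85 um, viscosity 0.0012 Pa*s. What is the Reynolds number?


Step 1: Convert Dh to meters: Dh = 85e-6 m
Step 2: Re = rho * v * Dh / mu
Re = 1000 * 0.597 * 85e-6 / 0.0012
Re = 42.288


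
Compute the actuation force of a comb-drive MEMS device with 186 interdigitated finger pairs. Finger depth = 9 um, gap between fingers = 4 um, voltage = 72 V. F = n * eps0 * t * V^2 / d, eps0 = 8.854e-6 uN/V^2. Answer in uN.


Step 1: Parameters: n=186, eps0=8.854e-6 uN/V^2, t=9 um, V=72 V, d=4 um
Step 2: V^2 = 5184
Step 3: F = 186 * 8.854e-6 * 9 * 5184 / 4
F = 19.209 uN


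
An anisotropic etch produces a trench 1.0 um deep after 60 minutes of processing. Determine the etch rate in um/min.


Step 1: Etch rate = depth / time
Step 2: rate = 1.0 / 60
rate = 0.017 um/min


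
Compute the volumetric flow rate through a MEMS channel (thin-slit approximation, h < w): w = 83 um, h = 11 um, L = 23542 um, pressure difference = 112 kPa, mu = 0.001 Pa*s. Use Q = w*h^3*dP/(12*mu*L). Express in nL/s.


Step 1: Convert all dimensions to SI (meters).
w = 83e-6 m, h = 11e-6 m, L = 23542e-6 m, dP = 112e3 Pa
Step 2: Q = w * h^3 * dP / (12 * mu * L)
Q = 83e-6 * (11e-6)^3 * 112e3 / (12 * 0.001 * 23542e-6) = 4.379752e-11 m^3/s
Step 3: Convert Q from m^3/s to nL/s (1 m^3 = 1e12 nL, so multiply by 1e12).
Q = 43.798 nL/s


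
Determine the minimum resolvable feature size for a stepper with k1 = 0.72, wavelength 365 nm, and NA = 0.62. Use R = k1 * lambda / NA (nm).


Step 1: Identify values: k1 = 0.72, lambda = 365 nm, NA = 0.62
Step 2: R = k1 * lambda / NA
R = 0.72 * 365 / 0.62
R = 423.9 nm


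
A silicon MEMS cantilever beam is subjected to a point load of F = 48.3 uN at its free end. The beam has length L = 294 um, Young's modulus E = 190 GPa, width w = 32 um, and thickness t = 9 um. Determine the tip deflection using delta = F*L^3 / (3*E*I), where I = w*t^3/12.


Step 1: Calculate the second moment of area.
I = w * t^3 / 12 = 32 * 9^3 / 12 = 1944.0 um^4
Step 2: Convert E to consistent units (1 GPa = 1000 uN/um^2).
E = 190 GPa = 190000 uN/um^2
Step 3: Calculate tip deflection.
delta = F * L^3 / (3 * E * I)
delta = 48.3 * 294^3 / (3 * 190000 * 1944.0)
delta = 1.1077 um


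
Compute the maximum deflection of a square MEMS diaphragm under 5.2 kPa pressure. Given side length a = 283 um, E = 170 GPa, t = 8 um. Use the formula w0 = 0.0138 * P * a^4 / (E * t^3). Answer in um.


Step 1: Convert pressure to compatible units (E is in GPa, so P in GPa).
P = 5.2 kPa = 5.2e-6 GPa
Step 2: Compute numerator: 0.0138 * P * a^4.
a^4 = 283^4 = 6414247921
numerator = 0.0138 * 5.2e-6 * 6414247921 = 4.603e+02
Step 3: Compute denominator: E * t^3 = 170 * 8^3 = 87040
Step 4: w0 = numerator / denominator = 4.603e+02 / 87040 = 0.0053 um


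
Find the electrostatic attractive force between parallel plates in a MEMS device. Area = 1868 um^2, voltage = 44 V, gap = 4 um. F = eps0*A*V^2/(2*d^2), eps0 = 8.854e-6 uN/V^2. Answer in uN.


Step 1: Identify parameters.
eps0 = 8.854e-6 uN/V^2, A = 1868 um^2, V = 44 V, d = 4 um
Step 2: Compute V^2 = 44^2 = 1936
Step 3: Compute d^2 = 4^2 = 16
Step 4: F = 0.5 * 8.854e-6 * 1868 * 1936 / 16
F = 1.001 uN


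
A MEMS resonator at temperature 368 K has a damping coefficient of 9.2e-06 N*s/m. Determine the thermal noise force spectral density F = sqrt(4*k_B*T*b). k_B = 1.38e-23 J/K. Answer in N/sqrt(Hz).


Step 1: Compute 4 * k_B * T * b
= 4 * 1.38e-23 * 368 * 9.2e-06
= 1.8689e-25 N^2/Hz
Step 2: F_noise = sqrt(1.8689e-25)
F_noise = 4.32e-13 N/sqrt(Hz)


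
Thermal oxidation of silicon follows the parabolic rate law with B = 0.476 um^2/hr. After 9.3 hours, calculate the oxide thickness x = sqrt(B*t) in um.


Step 1: Compute B*t = 0.476 * 9.3 = 4.4268
Step 2: x = sqrt(4.4268)
x = 2.104 um


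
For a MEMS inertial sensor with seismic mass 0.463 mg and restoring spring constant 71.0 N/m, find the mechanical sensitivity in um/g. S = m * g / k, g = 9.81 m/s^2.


Step 1: Convert mass: m = 0.463 mg = 4.63e-07 kg
Step 2: S = m * g / k = 4.63e-07 * 9.81 / 71.0
Step 3: S = 6.40e-08 m/g
Step 4: Convert to um/g: S = 0.064 um/g


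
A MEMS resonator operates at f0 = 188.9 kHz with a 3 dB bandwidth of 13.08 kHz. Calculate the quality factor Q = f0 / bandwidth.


Step 1: Q = f0 / bandwidth
Step 2: Q = 188.9 / 13.08
Q = 14.4


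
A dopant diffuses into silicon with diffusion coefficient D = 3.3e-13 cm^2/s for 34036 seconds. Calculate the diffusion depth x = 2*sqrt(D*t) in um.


Step 1: Compute D*t = 3.3e-13 * 34036 = 1.123188e-08 cm^2
Step 2: sqrt(D*t) = 1.0598e-04 cm
Step 3: x = 2 * 1.0598e-04 cm = 2.1196e-04 cm
Step 4: Convert to um (1 cm = 1e4 um): x = 2.12 um


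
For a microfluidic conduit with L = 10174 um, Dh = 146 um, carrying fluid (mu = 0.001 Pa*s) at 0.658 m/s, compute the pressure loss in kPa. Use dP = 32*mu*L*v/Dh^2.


Step 1: Convert to SI: L = 10174e-6 m, Dh = 146e-6 m
Step 2: dP = 32 * 0.001 * 10174e-6 * 0.658 / (146e-6)^2
Step 3: dP = 10049.90 Pa
Step 4: Convert to kPa: dP = 10.05 kPa


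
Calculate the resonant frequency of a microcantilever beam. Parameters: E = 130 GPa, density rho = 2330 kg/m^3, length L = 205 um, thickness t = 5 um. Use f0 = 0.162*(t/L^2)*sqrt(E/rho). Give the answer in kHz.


Step 1: Convert units to SI.
t_SI = 5e-6 m, L_SI = 205e-6 m
Step 2: Calculate sqrt(E/rho).
sqrt(130e9 / 2330) = 7469.54 m/s
Step 3: Compute f0.
f0 = 0.162 * 5e-6 / (205e-6)^2 * 7469.54 = 143969.7 Hz = 143.97 kHz


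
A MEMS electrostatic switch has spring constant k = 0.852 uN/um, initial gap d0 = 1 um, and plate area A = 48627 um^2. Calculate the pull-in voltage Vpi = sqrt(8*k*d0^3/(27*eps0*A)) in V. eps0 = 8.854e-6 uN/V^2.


Step 1: Compute numerator: 8 * k * d0^3 = 8 * 0.852 * 1^3 = 6.816
Step 2: Compute denominator: 27 * eps0 * A = 27 * 8.854e-6 * 48627 = 11.624673
Step 3: Vpi = sqrt(6.816 / 11.624673)
Vpi = 0.77 V


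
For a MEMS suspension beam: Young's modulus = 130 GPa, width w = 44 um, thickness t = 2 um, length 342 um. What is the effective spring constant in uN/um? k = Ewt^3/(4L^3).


Step 1: Convert E to consistent units (1 GPa = 1000 uN/um^2).
E = 130 GPa = 130000 uN/um^2
Step 2: Compute t^3 = 2^3 = 8
Step 3: Compute L^3 = 342^3 = 40001688
Step 4: k = 130000 * 44 * 8 / (4 * 40001688)
k = 0.286 uN/um


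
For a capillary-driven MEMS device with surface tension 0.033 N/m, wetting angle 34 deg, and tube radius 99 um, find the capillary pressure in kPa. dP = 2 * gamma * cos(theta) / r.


Step 1: cos(34 deg) = 0.829
Step 2: Convert r to m: r = 99e-6 m
Step 3: dP = 2 * 0.033 * 0.829 / 99e-6 = 552.7 Pa
Step 4: Convert Pa to kPa (divide by 1000).
dP = 0.55 kPa


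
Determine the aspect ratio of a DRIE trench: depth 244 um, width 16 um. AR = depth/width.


Step 1: AR = depth / width
Step 2: AR = 244 / 16
AR = 15.3


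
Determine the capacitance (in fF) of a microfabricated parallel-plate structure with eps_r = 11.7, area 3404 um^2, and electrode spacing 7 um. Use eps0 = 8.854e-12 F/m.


Step 1: Convert area to m^2: A = 3404e-12 m^2
Step 2: Convert gap to m: d = 7e-6 m
Step 3: C = eps0 * eps_r * A / d
C = 8.854e-12 * 11.7 * 3404e-12 / 7e-6
Step 4: Convert to fF (multiply by 1e15).
C = 50.38 fF


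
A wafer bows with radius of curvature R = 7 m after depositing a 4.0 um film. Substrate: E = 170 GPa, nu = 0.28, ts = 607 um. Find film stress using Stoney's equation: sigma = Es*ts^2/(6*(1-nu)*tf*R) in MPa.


Step 1: Compute numerator: Es * ts^2 = 170 * 607^2 = 62636330 (GPa*um^2)
Step 2: Compute denominator (R in um): 6*(1-nu)*tf*R = 6*0.72*4.0*7e6 = 120960000.0 (um^2)
Step 3: sigma (GPa) = 62636330 / 120960000.0 = 5.17827e-01 GPa
Step 4: Convert to MPa (x1000): sigma = 517.8 MPa


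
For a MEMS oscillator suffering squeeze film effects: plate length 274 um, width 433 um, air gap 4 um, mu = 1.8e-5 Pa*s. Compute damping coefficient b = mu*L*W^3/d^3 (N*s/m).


Step 1: Convert to SI.
L = 274e-6 m, W = 433e-6 m, d = 4e-6 m
Step 2: W^3 = (433e-6)^3 = 8.12e-11 m^3
Step 3: d^3 = (4e-6)^3 = 6.40e-17 m^3
Step 4: b = 1.8e-5 * 274e-6 * 8.12e-11 / 6.40e-17
b = 6.26e-03 N*s/m


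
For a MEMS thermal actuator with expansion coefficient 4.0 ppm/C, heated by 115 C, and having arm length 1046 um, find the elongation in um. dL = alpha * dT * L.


Step 1: Convert CTE: alpha = 4.0 ppm/C = 4.0e-6 /C
Step 2: dL = 4.0e-6 * 115 * 1046
dL = 0.4812 um


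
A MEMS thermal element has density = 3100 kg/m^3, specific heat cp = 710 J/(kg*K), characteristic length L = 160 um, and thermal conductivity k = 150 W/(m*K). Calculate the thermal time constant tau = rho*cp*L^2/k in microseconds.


Step 1: Convert L to m: L = 160e-6 m
Step 2: L^2 = (160e-6)^2 = 2.56e-08 m^2
Step 3: tau = 3100 * 710 * 2.56e-08 / 150 = 3.7563733e-04 s
Step 4: Convert to microseconds (multiply by 1e6).
tau = 375.637 us


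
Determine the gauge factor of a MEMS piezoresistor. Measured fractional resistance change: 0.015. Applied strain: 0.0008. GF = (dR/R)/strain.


Step 1: Identify values.
dR/R = 0.015, strain = 0.0008
Step 2: GF = (dR/R) / strain = 0.015 / 0.0008
GF = 18.8


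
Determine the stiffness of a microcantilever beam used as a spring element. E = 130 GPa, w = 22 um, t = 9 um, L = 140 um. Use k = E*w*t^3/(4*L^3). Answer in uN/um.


Step 1: Convert E to consistent units (1 GPa = 1000 uN/um^2).
E = 130 GPa = 130000 uN/um^2
Step 2: Compute t^3 = 9^3 = 729
Step 3: Compute L^3 = 140^3 = 2744000
Step 4: k = 130000 * 22 * 729 / (4 * 2744000)
k = 189.9544 uN/um


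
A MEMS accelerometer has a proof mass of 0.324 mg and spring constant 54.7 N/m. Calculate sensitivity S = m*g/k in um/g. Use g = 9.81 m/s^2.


Step 1: Convert mass: m = 0.324 mg = 3.24e-07 kg
Step 2: S = m * g / k = 3.24e-07 * 9.81 / 54.7
Step 3: S = 5.81e-08 m/g
Step 4: Convert to um/g: S = 0.058 um/g


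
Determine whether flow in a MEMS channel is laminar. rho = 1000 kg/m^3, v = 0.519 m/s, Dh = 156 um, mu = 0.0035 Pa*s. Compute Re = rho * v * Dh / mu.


Step 1: Convert Dh to meters: Dh = 156e-6 m
Step 2: Re = rho * v * Dh / mu
Re = 1000 * 0.519 * 156e-6 / 0.0035
Re = 23.133
Since Re = 23.133 is below ~2300, the flow is laminar.


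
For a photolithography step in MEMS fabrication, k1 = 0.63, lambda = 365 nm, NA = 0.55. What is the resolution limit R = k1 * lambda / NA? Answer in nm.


Step 1: Identify values: k1 = 0.63, lambda = 365 nm, NA = 0.55
Step 2: R = k1 * lambda / NA
R = 0.63 * 365 / 0.55
R = 418.1 nm


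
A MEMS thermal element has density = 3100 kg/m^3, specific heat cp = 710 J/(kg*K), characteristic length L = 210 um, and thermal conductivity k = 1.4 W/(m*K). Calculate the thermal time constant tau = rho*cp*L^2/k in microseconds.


Step 1: Convert L to m: L = 210e-6 m
Step 2: L^2 = (210e-6)^2 = 4.41e-08 m^2
Step 3: tau = 3100 * 710 * 4.41e-08 / 1.4 = 6.93315e-02 s
Step 4: Convert to microseconds (multiply by 1e6).
tau = 69331.5 us


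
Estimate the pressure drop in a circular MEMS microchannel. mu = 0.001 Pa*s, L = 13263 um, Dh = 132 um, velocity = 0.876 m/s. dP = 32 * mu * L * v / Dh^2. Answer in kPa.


Step 1: Convert to SI: L = 13263e-6 m, Dh = 132e-6 m
Step 2: dP = 32 * 0.001 * 13263e-6 * 0.876 / (132e-6)^2
Step 3: dP = 21337.72 Pa
Step 4: Convert to kPa: dP = 21.34 kPa


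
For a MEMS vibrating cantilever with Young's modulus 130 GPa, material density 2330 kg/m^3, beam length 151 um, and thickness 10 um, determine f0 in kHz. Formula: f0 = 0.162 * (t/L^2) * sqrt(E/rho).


Step 1: Convert units to SI.
t_SI = 10e-6 m, L_SI = 151e-6 m
Step 2: Calculate sqrt(E/rho).
sqrt(130e9 / 2330) = 7469.54 m/s
Step 3: Compute f0.
f0 = 0.162 * 10e-6 / (151e-6)^2 * 7469.54 = 530707.2 Hz = 530.71 kHz


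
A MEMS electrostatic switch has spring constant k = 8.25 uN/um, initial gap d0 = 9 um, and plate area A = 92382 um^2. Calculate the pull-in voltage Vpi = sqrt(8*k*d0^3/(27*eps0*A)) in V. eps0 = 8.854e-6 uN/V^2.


Step 1: Compute numerator: 8 * k * d0^3 = 8 * 8.25 * 9^3 = 48114.0
Step 2: Compute denominator: 27 * eps0 * A = 27 * 8.854e-6 * 92382 = 22.084656
Step 3: Vpi = sqrt(48114.0 / 22.084656)
Vpi = 46.68 V


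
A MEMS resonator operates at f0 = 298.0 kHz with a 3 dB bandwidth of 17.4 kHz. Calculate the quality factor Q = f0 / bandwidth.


Step 1: Q = f0 / bandwidth
Step 2: Q = 298.0 / 17.4
Q = 17.1


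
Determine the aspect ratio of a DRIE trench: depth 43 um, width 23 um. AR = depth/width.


Step 1: AR = depth / width
Step 2: AR = 43 / 23
AR = 1.9


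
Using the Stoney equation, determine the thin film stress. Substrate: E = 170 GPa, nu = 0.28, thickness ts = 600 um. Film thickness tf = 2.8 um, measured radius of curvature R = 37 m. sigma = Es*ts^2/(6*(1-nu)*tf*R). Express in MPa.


Step 1: Compute numerator: Es * ts^2 = 170 * 600^2 = 61200000 (GPa*um^2)
Step 2: Compute denominator (R in um): 6*(1-nu)*tf*R = 6*0.72*2.8*37e6 = 447552000.0 (um^2)
Step 3: sigma (GPa) = 61200000 / 447552000.0 = 1.36744e-01 GPa
Step 4: Convert to MPa (x1000): sigma = 136.7 MPa


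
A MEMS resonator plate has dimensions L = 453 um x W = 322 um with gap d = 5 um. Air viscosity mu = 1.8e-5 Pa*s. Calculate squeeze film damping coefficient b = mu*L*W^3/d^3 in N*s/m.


Step 1: Convert to SI.
L = 453e-6 m, W = 322e-6 m, d = 5e-6 m
Step 2: W^3 = (322e-6)^3 = 3.34e-11 m^3
Step 3: d^3 = (5e-6)^3 = 1.25e-16 m^3
Step 4: b = 1.8e-5 * 453e-6 * 3.34e-11 / 1.25e-16
b = 2.18e-03 N*s/m


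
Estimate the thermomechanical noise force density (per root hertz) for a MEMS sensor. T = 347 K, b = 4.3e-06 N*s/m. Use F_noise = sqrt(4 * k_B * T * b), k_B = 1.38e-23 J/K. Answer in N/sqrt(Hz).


Step 1: Compute 4 * k_B * T * b
= 4 * 1.38e-23 * 347 * 4.3e-06
= 8.2364e-26 N^2/Hz
Step 2: F_noise = sqrt(8.2364e-26)
F_noise = 2.87e-13 N/sqrt(Hz)


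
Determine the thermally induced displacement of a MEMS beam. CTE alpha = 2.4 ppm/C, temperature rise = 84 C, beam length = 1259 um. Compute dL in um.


Step 1: Convert CTE: alpha = 2.4 ppm/C = 2.4e-6 /C
Step 2: dL = 2.4e-6 * 84 * 1259
dL = 0.2538 um


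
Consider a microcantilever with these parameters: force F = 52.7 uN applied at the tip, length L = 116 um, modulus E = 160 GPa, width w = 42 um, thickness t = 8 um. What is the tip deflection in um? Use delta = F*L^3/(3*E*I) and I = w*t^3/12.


Step 1: Calculate the second moment of area.
I = w * t^3 / 12 = 42 * 8^3 / 12 = 1792.0 um^4
Step 2: Convert E to consistent units (1 GPa = 1000 uN/um^2).
E = 160 GPa = 160000 uN/um^2
Step 3: Calculate tip deflection.
delta = F * L^3 / (3 * E * I)
delta = 52.7 * 116^3 / (3 * 160000 * 1792.0)
delta = 0.0956 um


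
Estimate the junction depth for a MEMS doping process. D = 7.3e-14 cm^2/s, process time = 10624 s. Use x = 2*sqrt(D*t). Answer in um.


Step 1: Compute D*t = 7.3e-14 * 10624 = 7.75552e-10 cm^2
Step 2: sqrt(D*t) = 2.7849e-05 cm
Step 3: x = 2 * 2.7849e-05 cm = 5.5698e-05 cm
Step 4: Convert to um (1 cm = 1e4 um): x = 0.557 um


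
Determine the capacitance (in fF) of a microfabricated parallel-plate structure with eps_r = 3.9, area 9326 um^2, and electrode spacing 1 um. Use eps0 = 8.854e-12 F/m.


Step 1: Convert area to m^2: A = 9326e-12 m^2
Step 2: Convert gap to m: d = 1e-6 m
Step 3: C = eps0 * eps_r * A / d
C = 8.854e-12 * 3.9 * 9326e-12 / 1e-6
Step 4: Convert to fF (multiply by 1e15).
C = 322.03 fF


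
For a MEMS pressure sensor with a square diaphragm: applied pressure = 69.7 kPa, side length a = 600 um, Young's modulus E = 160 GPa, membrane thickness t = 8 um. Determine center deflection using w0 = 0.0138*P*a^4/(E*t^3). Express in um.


Step 1: Convert pressure to compatible units (E is in GPa, so P in GPa).
P = 69.7 kPa = 69.7e-6 GPa
Step 2: Compute numerator: 0.0138 * P * a^4.
a^4 = 600^4 = 129600000000
numerator = 0.0138 * 69.7e-6 * 129600000000 = 1.246571e+05
Step 3: Compute denominator: E * t^3 = 160 * 8^3 = 81920
Step 4: w0 = numerator / denominator = 1.246571e+05 / 81920 = 1.5217 um


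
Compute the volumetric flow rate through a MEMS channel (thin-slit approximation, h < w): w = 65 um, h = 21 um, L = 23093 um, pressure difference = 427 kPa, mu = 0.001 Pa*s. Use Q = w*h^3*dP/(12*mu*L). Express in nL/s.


Step 1: Convert all dimensions to SI (meters).
w = 65e-6 m, h = 21e-6 m, L = 23093e-6 m, dP = 427e3 Pa
Step 2: Q = w * h^3 * dP / (12 * mu * L)
Q = 65e-6 * (21e-6)^3 * 427e3 / (12 * 0.001 * 23093e-6) = 9.275504e-10 m^3/s
Step 3: Convert Q from m^3/s to nL/s (1 m^3 = 1e12 nL, so multiply by 1e12).
Q = 927.55 nL/s


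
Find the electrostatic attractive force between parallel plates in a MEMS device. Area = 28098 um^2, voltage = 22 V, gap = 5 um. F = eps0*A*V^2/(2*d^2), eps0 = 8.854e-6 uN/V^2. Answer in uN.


Step 1: Identify parameters.
eps0 = 8.854e-6 uN/V^2, A = 28098 um^2, V = 22 V, d = 5 um
Step 2: Compute V^2 = 22^2 = 484
Step 3: Compute d^2 = 5^2 = 25
Step 4: F = 0.5 * 8.854e-6 * 28098 * 484 / 25
F = 2.408 uN


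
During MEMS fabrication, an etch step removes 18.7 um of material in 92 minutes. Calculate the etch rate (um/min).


Step 1: Etch rate = depth / time
Step 2: rate = 18.7 / 92
rate = 0.203 um/min


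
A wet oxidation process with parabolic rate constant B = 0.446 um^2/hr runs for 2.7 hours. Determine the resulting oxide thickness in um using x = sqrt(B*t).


Step 1: Compute B*t = 0.446 * 2.7 = 1.2042
Step 2: x = sqrt(1.2042)
x = 1.097 um


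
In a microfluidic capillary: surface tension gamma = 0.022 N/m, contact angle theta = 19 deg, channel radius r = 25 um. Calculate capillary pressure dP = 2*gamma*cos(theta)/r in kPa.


Step 1: cos(19 deg) = 0.9455
Step 2: Convert r to m: r = 25e-6 m
Step 3: dP = 2 * 0.022 * 0.9455 / 25e-6 = 1664.1 Pa
Step 4: Convert Pa to kPa (divide by 1000).
dP = 1.66 kPa


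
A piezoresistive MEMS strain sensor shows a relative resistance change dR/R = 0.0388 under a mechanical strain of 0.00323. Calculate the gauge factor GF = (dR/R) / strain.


Step 1: Identify values.
dR/R = 0.0388, strain = 0.00323
Step 2: GF = (dR/R) / strain = 0.0388 / 0.00323
GF = 12.0


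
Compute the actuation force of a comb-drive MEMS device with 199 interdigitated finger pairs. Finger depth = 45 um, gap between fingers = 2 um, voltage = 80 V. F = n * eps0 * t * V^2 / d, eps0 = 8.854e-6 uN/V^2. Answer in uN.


Step 1: Parameters: n=199, eps0=8.854e-6 uN/V^2, t=45 um, V=80 V, d=2 um
Step 2: V^2 = 6400
Step 3: F = 199 * 8.854e-6 * 45 * 6400 / 2
F = 253.72 uN


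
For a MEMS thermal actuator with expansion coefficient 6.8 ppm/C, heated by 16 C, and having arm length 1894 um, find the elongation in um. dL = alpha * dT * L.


Step 1: Convert CTE: alpha = 6.8 ppm/C = 6.8e-6 /C
Step 2: dL = 6.8e-6 * 16 * 1894
dL = 0.2061 um


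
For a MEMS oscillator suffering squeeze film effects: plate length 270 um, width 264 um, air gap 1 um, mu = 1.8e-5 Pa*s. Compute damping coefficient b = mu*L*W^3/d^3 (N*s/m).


Step 1: Convert to SI.
L = 270e-6 m, W = 264e-6 m, d = 1e-6 m
Step 2: W^3 = (264e-6)^3 = 1.84e-11 m^3
Step 3: d^3 = (1e-6)^3 = 1.00e-18 m^3
Step 4: b = 1.8e-5 * 270e-6 * 1.84e-11 / 1.00e-18
b = 8.94e-02 N*s/m


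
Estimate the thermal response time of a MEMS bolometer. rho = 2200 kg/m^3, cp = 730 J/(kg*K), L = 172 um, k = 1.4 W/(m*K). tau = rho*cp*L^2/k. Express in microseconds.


Step 1: Convert L to m: L = 172e-6 m
Step 2: L^2 = (172e-6)^2 = 2.9584e-08 m^2
Step 3: tau = 2200 * 730 * 2.9584e-08 / 1.4 = 3.393707429e-02 s
Step 4: Convert to microseconds (multiply by 1e6).
tau = 33937.074 us


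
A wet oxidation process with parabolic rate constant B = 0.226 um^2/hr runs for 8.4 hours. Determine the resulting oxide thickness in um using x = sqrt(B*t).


Step 1: Compute B*t = 0.226 * 8.4 = 1.8984
Step 2: x = sqrt(1.8984)
x = 1.378 um


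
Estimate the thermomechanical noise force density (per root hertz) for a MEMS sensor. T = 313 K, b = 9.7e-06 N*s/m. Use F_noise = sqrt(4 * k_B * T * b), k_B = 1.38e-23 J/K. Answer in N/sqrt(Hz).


Step 1: Compute 4 * k_B * T * b
= 4 * 1.38e-23 * 313 * 9.7e-06
= 1.6759e-25 N^2/Hz
Step 2: F_noise = sqrt(1.6759e-25)
F_noise = 4.09e-13 N/sqrt(Hz)


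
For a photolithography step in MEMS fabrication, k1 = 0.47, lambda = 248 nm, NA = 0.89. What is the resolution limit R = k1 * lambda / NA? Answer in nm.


Step 1: Identify values: k1 = 0.47, lambda = 248 nm, NA = 0.89
Step 2: R = k1 * lambda / NA
R = 0.47 * 248 / 0.89
R = 131.0 nm


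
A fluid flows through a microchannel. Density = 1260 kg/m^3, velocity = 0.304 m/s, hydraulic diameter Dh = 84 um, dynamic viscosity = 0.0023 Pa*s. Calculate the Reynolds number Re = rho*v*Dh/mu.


Step 1: Convert Dh to meters: Dh = 84e-6 m
Step 2: Re = rho * v * Dh / mu
Re = 1260 * 0.304 * 84e-6 / 0.0023
Re = 13.989


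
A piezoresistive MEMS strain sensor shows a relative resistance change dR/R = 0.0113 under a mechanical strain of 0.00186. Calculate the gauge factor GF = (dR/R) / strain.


Step 1: Identify values.
dR/R = 0.0113, strain = 0.00186
Step 2: GF = (dR/R) / strain = 0.0113 / 0.00186
GF = 6.1


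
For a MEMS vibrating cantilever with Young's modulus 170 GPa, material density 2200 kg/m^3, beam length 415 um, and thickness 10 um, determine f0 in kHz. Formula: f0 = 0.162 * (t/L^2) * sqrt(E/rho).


Step 1: Convert units to SI.
t_SI = 10e-6 m, L_SI = 415e-6 m
Step 2: Calculate sqrt(E/rho).
sqrt(170e9 / 2200) = 8790.49 m/s
Step 3: Compute f0.
f0 = 0.162 * 10e-6 / (415e-6)^2 * 8790.49 = 82686.0 Hz = 82.69 kHz


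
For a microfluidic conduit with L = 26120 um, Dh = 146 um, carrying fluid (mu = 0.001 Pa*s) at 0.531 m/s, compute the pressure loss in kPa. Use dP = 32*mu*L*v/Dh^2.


Step 1: Convert to SI: L = 26120e-6 m, Dh = 146e-6 m
Step 2: dP = 32 * 0.001 * 26120e-6 * 0.531 / (146e-6)^2
Step 3: dP = 20821.50 Pa
Step 4: Convert to kPa: dP = 20.82 kPa


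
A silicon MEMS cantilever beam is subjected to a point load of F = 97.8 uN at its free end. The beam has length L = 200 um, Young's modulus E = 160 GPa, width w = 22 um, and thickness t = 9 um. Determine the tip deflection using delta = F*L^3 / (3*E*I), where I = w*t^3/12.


Step 1: Calculate the second moment of area.
I = w * t^3 / 12 = 22 * 9^3 / 12 = 1336.5 um^4
Step 2: Convert E to consistent units (1 GPa = 1000 uN/um^2).
E = 160 GPa = 160000 uN/um^2
Step 3: Calculate tip deflection.
delta = F * L^3 / (3 * E * I)
delta = 97.8 * 200^3 / (3 * 160000 * 1336.5)
delta = 1.2196 um


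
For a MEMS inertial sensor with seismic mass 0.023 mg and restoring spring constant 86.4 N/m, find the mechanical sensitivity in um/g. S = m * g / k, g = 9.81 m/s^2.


Step 1: Convert mass: m = 0.023 mg = 2.30e-08 kg
Step 2: S = m * g / k = 2.30e-08 * 9.81 / 86.4
Step 3: S = 2.61e-09 m/g
Step 4: Convert to um/g: S = 0.003 um/g


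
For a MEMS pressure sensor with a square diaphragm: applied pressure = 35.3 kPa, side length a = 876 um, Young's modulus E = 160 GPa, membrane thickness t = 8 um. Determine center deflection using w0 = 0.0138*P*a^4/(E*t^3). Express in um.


Step 1: Convert pressure to compatible units (E is in GPa, so P in GPa).
P = 35.3 kPa = 35.3e-6 GPa
Step 2: Compute numerator: 0.0138 * P * a^4.
a^4 = 876^4 = 588865925376
numerator = 0.0138 * 35.3e-6 * 588865925376 = 2.868601e+05
Step 3: Compute denominator: E * t^3 = 160 * 8^3 = 81920
Step 4: w0 = numerator / denominator = 2.868601e+05 / 81920 = 3.5017 um


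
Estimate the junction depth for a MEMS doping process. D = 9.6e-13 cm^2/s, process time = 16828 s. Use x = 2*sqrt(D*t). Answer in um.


Step 1: Compute D*t = 9.6e-13 * 16828 = 1.615488e-08 cm^2
Step 2: sqrt(D*t) = 1.27102e-04 cm
Step 3: x = 2 * 1.27102e-04 cm = 2.54204e-04 cm
Step 4: Convert to um (1 cm = 1e4 um): x = 2.542 um


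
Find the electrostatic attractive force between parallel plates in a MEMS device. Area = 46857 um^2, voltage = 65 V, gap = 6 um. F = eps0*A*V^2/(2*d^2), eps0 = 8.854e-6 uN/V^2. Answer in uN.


Step 1: Identify parameters.
eps0 = 8.854e-6 uN/V^2, A = 46857 um^2, V = 65 V, d = 6 um
Step 2: Compute V^2 = 65^2 = 4225
Step 3: Compute d^2 = 6^2 = 36
Step 4: F = 0.5 * 8.854e-6 * 46857 * 4225 / 36
F = 24.345 uN


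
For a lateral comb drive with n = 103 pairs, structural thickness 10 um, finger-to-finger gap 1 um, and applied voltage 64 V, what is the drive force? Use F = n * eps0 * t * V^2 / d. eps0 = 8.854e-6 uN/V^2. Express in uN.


Step 1: Parameters: n=103, eps0=8.854e-6 uN/V^2, t=10 um, V=64 V, d=1 um
Step 2: V^2 = 4096
Step 3: F = 103 * 8.854e-6 * 10 * 4096 / 1
F = 37.354 uN


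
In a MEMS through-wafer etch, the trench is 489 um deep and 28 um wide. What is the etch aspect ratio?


Step 1: AR = depth / width
Step 2: AR = 489 / 28
AR = 17.5


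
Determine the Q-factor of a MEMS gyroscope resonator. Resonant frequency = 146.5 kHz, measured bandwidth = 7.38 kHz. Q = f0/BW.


Step 1: Q = f0 / bandwidth
Step 2: Q = 146.5 / 7.38
Q = 19.9


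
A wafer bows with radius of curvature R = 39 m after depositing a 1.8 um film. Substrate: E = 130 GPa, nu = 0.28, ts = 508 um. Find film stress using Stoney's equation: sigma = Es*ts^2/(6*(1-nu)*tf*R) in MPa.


Step 1: Compute numerator: Es * ts^2 = 130 * 508^2 = 33548320 (GPa*um^2)
Step 2: Compute denominator (R in um): 6*(1-nu)*tf*R = 6*0.72*1.8*39e6 = 303264000.0 (um^2)
Step 3: sigma (GPa) = 33548320 / 303264000.0 = 1.10624e-01 GPa
Step 4: Convert to MPa (x1000): sigma = 110.6 MPa


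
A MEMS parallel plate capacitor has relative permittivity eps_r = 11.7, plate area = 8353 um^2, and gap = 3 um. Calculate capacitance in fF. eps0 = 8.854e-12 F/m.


Step 1: Convert area to m^2: A = 8353e-12 m^2
Step 2: Convert gap to m: d = 3e-6 m
Step 3: C = eps0 * eps_r * A / d
C = 8.854e-12 * 11.7 * 8353e-12 / 3e-6
Step 4: Convert to fF (multiply by 1e15).
C = 288.43 fF


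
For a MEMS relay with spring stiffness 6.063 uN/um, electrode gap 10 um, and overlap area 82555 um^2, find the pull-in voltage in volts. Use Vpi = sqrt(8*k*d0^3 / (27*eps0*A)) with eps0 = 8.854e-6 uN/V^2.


Step 1: Compute numerator: 8 * k * d0^3 = 8 * 6.063 * 10^3 = 48504.0
Step 2: Compute denominator: 27 * eps0 * A = 27 * 8.854e-6 * 82555 = 19.735433
Step 3: Vpi = sqrt(48504.0 / 19.735433)
Vpi = 49.58 V


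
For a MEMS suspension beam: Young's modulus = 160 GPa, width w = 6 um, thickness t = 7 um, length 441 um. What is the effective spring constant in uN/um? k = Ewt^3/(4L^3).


Step 1: Convert E to consistent units (1 GPa = 1000 uN/um^2).
E = 160 GPa = 160000 uN/um^2
Step 2: Compute t^3 = 7^3 = 343
Step 3: Compute L^3 = 441^3 = 85766121
Step 4: k = 160000 * 6 * 343 / (4 * 85766121)
k = 0.9598 uN/um


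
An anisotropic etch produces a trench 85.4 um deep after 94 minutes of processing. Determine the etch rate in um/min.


Step 1: Etch rate = depth / time
Step 2: rate = 85.4 / 94
rate = 0.909 um/min


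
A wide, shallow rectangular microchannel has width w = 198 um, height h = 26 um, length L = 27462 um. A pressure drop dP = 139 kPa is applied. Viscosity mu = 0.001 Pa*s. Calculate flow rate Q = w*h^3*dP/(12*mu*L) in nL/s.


Step 1: Convert all dimensions to SI (meters).
w = 198e-6 m, h = 26e-6 m, L = 27462e-6 m, dP = 139e3 Pa
Step 2: Q = w * h^3 * dP / (12 * mu * L)
Q = 198e-6 * (26e-6)^3 * 139e3 / (12 * 0.001 * 27462e-6) = 1.46786672e-09 m^3/s
Step 3: Convert Q from m^3/s to nL/s (1 m^3 = 1e12 nL, so multiply by 1e12).
Q = 1467.867 nL/s


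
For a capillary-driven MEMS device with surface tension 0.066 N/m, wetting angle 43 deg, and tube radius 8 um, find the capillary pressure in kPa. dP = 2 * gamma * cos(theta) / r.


Step 1: cos(43 deg) = 0.7314
Step 2: Convert r to m: r = 8e-6 m
Step 3: dP = 2 * 0.066 * 0.7314 / 8e-6 = 12068.1 Pa
Step 4: Convert Pa to kPa (divide by 1000).
dP = 12.07 kPa


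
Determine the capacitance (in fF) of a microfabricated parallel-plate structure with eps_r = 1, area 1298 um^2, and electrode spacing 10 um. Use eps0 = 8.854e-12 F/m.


Step 1: Convert area to m^2: A = 1298e-12 m^2
Step 2: Convert gap to m: d = 10e-6 m
Step 3: C = eps0 * eps_r * A / d
C = 8.854e-12 * 1 * 1298e-12 / 10e-6
Step 4: Convert to fF (multiply by 1e15).
C = 1.15 fF


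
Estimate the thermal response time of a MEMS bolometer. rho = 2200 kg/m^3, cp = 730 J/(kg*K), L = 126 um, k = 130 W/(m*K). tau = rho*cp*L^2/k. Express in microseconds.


Step 1: Convert L to m: L = 126e-6 m
Step 2: L^2 = (126e-6)^2 = 1.5876e-08 m^2
Step 3: tau = 2200 * 730 * 1.5876e-08 / 130 = 1.961297e-04 s
Step 4: Convert to microseconds (multiply by 1e6).
tau = 196.13 us


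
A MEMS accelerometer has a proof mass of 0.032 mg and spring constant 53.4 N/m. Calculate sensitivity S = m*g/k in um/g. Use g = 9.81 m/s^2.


Step 1: Convert mass: m = 0.032 mg = 3.20e-08 kg
Step 2: S = m * g / k = 3.20e-08 * 9.81 / 53.4
Step 3: S = 5.88e-09 m/g
Step 4: Convert to um/g: S = 0.006 um/g


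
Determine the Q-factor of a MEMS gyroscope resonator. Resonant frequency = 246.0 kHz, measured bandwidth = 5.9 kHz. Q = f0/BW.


Step 1: Q = f0 / bandwidth
Step 2: Q = 246.0 / 5.9
Q = 41.7


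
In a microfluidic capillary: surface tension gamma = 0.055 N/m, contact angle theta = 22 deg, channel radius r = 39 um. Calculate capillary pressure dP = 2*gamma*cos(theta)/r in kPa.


Step 1: cos(22 deg) = 0.9272
Step 2: Convert r to m: r = 39e-6 m
Step 3: dP = 2 * 0.055 * 0.9272 / 39e-6 = 2615.2 Pa
Step 4: Convert Pa to kPa (divide by 1000).
dP = 2.62 kPa


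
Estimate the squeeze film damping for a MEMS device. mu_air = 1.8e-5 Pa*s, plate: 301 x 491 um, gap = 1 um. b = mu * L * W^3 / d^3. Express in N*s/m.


Step 1: Convert to SI.
L = 301e-6 m, W = 491e-6 m, d = 1e-6 m
Step 2: W^3 = (491e-6)^3 = 1.18e-10 m^3
Step 3: d^3 = (1e-6)^3 = 1.00e-18 m^3
Step 4: b = 1.8e-5 * 301e-6 * 1.18e-10 / 1.00e-18
b = 6.41e-01 N*s/m


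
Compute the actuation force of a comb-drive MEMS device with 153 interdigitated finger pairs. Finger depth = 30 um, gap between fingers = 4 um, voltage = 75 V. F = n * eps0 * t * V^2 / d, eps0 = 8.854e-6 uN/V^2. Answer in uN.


Step 1: Parameters: n=153, eps0=8.854e-6 uN/V^2, t=30 um, V=75 V, d=4 um
Step 2: V^2 = 5625
Step 3: F = 153 * 8.854e-6 * 30 * 5625 / 4
F = 57.15 uN


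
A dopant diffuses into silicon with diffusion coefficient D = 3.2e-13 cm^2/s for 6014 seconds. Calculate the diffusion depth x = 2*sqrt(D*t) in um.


Step 1: Compute D*t = 3.2e-13 * 6014 = 1.92448e-09 cm^2
Step 2: sqrt(D*t) = 4.3869e-05 cm
Step 3: x = 2 * 4.3869e-05 cm = 8.7738e-05 cm
Step 4: Convert to um (1 cm = 1e4 um): x = 0.877 um


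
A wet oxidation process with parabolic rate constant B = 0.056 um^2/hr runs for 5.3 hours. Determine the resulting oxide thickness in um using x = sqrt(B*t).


Step 1: Compute B*t = 0.056 * 5.3 = 0.2968
Step 2: x = sqrt(0.2968)
x = 0.545 um


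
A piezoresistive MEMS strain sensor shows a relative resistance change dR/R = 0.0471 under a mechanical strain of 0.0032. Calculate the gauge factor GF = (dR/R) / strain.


Step 1: Identify values.
dR/R = 0.0471, strain = 0.0032
Step 2: GF = (dR/R) / strain = 0.0471 / 0.0032
GF = 14.7


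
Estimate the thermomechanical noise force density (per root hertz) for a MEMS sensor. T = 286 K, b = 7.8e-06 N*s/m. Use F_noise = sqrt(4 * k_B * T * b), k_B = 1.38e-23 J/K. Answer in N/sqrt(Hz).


Step 1: Compute 4 * k_B * T * b
= 4 * 1.38e-23 * 286 * 7.8e-06
= 1.2314e-25 N^2/Hz
Step 2: F_noise = sqrt(1.2314e-25)
F_noise = 3.51e-13 N/sqrt(Hz)


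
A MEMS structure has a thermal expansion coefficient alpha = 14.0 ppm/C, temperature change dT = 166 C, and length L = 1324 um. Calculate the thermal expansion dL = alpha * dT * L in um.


Step 1: Convert CTE: alpha = 14.0 ppm/C = 14.0e-6 /C
Step 2: dL = 14.0e-6 * 166 * 1324
dL = 3.077 um


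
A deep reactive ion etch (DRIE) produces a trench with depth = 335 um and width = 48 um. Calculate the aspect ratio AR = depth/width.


Step 1: AR = depth / width
Step 2: AR = 335 / 48
AR = 7.0


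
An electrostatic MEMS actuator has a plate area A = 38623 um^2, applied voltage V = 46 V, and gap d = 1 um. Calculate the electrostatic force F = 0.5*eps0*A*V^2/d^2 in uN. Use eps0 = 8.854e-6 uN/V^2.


Step 1: Identify parameters.
eps0 = 8.854e-6 uN/V^2, A = 38623 um^2, V = 46 V, d = 1 um
Step 2: Compute V^2 = 46^2 = 2116
Step 3: Compute d^2 = 1^2 = 1
Step 4: F = 0.5 * 8.854e-6 * 38623 * 2116 / 1
F = 361.802 uN


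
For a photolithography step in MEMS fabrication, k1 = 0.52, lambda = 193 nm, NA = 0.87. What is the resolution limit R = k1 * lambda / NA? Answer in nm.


Step 1: Identify values: k1 = 0.52, lambda = 193 nm, NA = 0.87
Step 2: R = k1 * lambda / NA
R = 0.52 * 193 / 0.87
R = 115.4 nm


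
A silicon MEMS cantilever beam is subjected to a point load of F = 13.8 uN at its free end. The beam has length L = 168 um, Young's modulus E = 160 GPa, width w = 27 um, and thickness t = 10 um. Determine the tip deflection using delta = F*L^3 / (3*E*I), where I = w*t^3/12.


Step 1: Calculate the second moment of area.
I = w * t^3 / 12 = 27 * 10^3 / 12 = 2250.0 um^4
Step 2: Convert E to consistent units (1 GPa = 1000 uN/um^2).
E = 160 GPa = 160000 uN/um^2
Step 3: Calculate tip deflection.
delta = F * L^3 / (3 * E * I)
delta = 13.8 * 168^3 / (3 * 160000 * 2250.0)
delta = 0.0606 um


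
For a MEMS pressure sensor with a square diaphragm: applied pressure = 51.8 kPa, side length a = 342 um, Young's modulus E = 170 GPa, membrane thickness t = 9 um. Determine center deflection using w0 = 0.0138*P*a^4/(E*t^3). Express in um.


Step 1: Convert pressure to compatible units (E is in GPa, so P in GPa).
P = 51.8 kPa = 51.8e-6 GPa
Step 2: Compute numerator: 0.0138 * P * a^4.
a^4 = 342^4 = 13680577296
numerator = 0.0138 * 51.8e-6 * 13680577296 = 9.7794e+03
Step 3: Compute denominator: E * t^3 = 170 * 9^3 = 123930
Step 4: w0 = numerator / denominator = 9.7794e+03 / 123930 = 0.0789 um


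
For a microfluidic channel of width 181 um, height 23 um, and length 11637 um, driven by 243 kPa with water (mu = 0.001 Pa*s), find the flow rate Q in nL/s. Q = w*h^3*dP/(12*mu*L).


Step 1: Convert all dimensions to SI (meters).
w = 181e-6 m, h = 23e-6 m, L = 11637e-6 m, dP = 243e3 Pa
Step 2: Q = w * h^3 * dP / (12 * mu * L)
Q = 181e-6 * (23e-6)^3 * 243e3 / (12 * 0.001 * 11637e-6) = 3.83218155e-09 m^3/s
Step 3: Convert Q from m^3/s to nL/s (1 m^3 = 1e12 nL, so multiply by 1e12).
Q = 3832.182 nL/s


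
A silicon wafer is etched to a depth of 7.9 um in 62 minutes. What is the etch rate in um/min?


Step 1: Etch rate = depth / time
Step 2: rate = 7.9 / 62
rate = 0.127 um/min


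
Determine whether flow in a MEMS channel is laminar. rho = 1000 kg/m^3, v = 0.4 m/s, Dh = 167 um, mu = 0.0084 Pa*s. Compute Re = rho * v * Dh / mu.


Step 1: Convert Dh to meters: Dh = 167e-6 m
Step 2: Re = rho * v * Dh / mu
Re = 1000 * 0.4 * 167e-6 / 0.0084
Re = 7.952
Since Re = 7.952 is below ~2300, the flow is laminar.


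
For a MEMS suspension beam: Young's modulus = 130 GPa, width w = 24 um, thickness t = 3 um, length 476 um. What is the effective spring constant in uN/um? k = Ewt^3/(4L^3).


Step 1: Convert E to consistent units (1 GPa = 1000 uN/um^2).
E = 130 GPa = 130000 uN/um^2
Step 2: Compute t^3 = 3^3 = 27
Step 3: Compute L^3 = 476^3 = 107850176
Step 4: k = 130000 * 24 * 27 / (4 * 107850176)
k = 0.1953 uN/um
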